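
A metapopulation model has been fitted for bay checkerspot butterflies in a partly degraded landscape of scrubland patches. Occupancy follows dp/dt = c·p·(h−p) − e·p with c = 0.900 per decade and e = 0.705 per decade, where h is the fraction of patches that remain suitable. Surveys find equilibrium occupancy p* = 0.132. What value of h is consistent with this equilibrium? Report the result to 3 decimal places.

At equilibrium c(h−p*) = e, so h = p* + e/c.
h = 0.132 + 0.705/0.900 = 0.132 + 0.7833 = 0.9153.

0.915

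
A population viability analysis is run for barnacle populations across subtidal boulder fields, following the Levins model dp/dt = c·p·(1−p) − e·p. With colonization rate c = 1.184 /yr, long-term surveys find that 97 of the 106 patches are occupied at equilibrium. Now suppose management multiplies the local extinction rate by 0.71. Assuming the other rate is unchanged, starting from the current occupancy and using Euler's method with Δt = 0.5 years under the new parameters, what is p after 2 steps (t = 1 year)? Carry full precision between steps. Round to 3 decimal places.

Observed p* = 97/106 = 0.91509.
Balance c(1−p*) = e gives e = 1.184×(1 − 0.91509) = 0.10053.
Starting from p₀ = 0.91509; update p ← p + (dp/dt)·Δt with the new parameters.
t = 0.5: p = 0.91509 + (+0.01334) = 0.92843
t = 1: p = 0.92843 + (+0.00620) = 0.93464

0.935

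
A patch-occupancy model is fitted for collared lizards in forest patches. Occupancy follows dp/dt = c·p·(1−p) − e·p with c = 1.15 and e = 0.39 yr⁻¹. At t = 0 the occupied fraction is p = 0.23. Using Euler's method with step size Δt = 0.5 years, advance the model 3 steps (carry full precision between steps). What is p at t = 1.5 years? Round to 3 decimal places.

Update rule: p ← p + [c·p·(1−p) − e·p]·Δt with Δt = 0.5.
step 1: Δp = +0.05698, p = 0.28698
step 2: Δp = +0.06170, p = 0.34868
step 3: Δp = +0.06259, p = 0.41127

0.411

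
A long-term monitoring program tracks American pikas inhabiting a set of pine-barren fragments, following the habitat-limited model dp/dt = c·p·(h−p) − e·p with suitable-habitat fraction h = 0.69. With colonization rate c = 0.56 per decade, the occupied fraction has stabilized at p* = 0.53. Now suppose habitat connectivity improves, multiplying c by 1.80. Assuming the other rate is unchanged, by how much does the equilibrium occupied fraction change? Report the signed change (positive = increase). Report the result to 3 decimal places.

0.071

Balance c(h−p*) = e gives e = 0.56×(0.69 − 0.53000) = 0.08960.
New p* = 0.69 − e/c = 0.69 − 0.08960/1.00800 = 0.60111.
Δp* = 0.60111 − 0.53000 = +0.07111.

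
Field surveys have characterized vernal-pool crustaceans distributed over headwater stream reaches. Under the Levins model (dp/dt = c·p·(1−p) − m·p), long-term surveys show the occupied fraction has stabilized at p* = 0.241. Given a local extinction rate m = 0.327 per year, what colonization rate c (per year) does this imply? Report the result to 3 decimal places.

At equilibrium c(1−p*) = m, so c = m/(1−p*).
c = 0.327/(1 − 0.241) = 0.327/0.7590 = 0.4308.

0.431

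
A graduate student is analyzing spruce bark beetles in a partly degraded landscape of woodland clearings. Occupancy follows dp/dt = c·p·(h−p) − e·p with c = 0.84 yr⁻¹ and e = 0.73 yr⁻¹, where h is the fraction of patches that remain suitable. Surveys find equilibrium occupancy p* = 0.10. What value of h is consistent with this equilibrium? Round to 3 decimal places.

At equilibrium c(h−p*) = e, so h = p* + e/c.
h = 0.10 + 0.73/0.84 = 0.10 + 0.8690 = 0.9690.

0.969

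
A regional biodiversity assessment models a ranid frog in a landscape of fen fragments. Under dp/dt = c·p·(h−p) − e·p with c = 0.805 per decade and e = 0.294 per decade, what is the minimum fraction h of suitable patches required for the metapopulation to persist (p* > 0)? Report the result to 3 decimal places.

p* = h − e/c is positive only when h > e/c.
h_min = e/c = 0.294/0.805 = 0.3652.

0.365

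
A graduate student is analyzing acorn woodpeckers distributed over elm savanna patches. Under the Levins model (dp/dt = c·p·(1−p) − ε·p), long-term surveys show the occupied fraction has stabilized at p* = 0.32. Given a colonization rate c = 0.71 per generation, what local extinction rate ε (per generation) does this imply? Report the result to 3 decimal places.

At equilibrium c(1−p*) = ε.
ε = 0.71 × (1 − 0.32) = 0.71 × 0.6800 = 0.4828.

0.483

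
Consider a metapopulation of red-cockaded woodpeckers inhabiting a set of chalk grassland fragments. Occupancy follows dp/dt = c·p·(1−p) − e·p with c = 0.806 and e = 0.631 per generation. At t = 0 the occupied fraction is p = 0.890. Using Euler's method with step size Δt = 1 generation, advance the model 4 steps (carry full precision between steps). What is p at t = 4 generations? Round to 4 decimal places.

Update rule: p ← p + [c·p·(1−p) − e·p]·Δt with Δt = 1.
  1  |  dp/dt·Δt = -0.482683  |  p_1 = 0.407317
  2  |  dp/dt·Δt = -0.062441  |  p_2 = 0.344877
  3  |  dp/dt·Δt = -0.035512  |  p_3 = 0.309364
  4  |  dp/dt·Δt = -0.023001  |  p_4 = 0.286364

0.2864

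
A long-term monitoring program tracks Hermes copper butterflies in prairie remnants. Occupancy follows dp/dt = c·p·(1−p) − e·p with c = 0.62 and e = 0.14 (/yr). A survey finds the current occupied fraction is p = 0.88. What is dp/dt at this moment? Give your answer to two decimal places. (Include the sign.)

-0.06

Colonization term: c·p·(1−p) = 0.62×0.88×0.1200 = 0.06547.
Extinction term: e·p = 0.12320.
dp/dt = 0.06547 − 0.12320 = -0.05773.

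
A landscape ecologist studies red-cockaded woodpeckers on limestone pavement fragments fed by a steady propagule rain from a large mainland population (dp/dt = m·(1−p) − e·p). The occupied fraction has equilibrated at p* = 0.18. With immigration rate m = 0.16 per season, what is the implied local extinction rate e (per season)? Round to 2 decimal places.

0.73

At equilibrium m(1−p*) = e·p*, so e = m(1−p*)/p*.
e = 0.16 × 0.8200 / 0.18 = 0.7289.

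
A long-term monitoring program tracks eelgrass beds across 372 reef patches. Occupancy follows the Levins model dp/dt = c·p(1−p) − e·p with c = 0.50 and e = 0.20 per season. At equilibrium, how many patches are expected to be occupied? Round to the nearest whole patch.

223

p* = 1 − e/c = 1 − 0.20/0.50 = 0.6000.
Expected occupied patches = N × p* = 372 × 0.6000 = 223.20 ≈ 223.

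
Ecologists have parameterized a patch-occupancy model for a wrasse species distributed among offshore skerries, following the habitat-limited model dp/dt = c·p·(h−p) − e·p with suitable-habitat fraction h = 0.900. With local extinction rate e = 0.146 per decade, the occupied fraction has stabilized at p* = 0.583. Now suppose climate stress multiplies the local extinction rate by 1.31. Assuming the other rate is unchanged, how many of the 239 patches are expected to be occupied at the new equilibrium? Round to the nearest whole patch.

116

Balance c(h−p*) = e gives c = e/(0.9 − 0.58300) = 0.146/0.31700 = 0.46057.
New p* = 0.9 − e/c = 0.9 − 0.19126/0.46057 = 0.48473.
Expected occupied = 239 × 0.48473 = 115.85 ≈ 116.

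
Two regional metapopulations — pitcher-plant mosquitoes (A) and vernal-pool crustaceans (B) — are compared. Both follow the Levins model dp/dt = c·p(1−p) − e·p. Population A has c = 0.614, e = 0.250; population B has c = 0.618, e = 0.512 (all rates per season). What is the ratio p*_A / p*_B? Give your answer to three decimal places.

3.456

A: p*_A = 1 − 0.250/0.614 = 0.5928.
B: p*_B = 1 − 0.512/0.618 = 0.1715.
p*_A / p*_B = 0.5928/0.1715 = 3.4563.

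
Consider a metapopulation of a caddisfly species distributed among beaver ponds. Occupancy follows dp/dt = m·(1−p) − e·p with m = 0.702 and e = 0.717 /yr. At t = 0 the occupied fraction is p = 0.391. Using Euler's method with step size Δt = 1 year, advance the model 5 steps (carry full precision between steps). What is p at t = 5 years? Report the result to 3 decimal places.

0.496

Update rule: p ← p + [m·(1−p) − e·p]·Δt with Δt = 1.
step 1: Δp = +0.14717, p = 0.53817
step 2: Δp = -0.06166, p = 0.47651
step 3: Δp = +0.02584, p = 0.50234
step 4: Δp = -0.01083, p = 0.49152
step 5: Δp = +0.00454, p = 0.49605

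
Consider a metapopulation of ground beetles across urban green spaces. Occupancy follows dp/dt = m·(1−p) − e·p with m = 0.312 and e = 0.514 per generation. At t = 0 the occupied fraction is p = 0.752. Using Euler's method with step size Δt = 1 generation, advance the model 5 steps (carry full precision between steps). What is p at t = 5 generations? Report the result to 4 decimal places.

Update rule: p ← p + [m·(1−p) − e·p]·Δt with Δt = 1.
  1  |  dp/dt·Δt = -0.309152  |  p_1 = 0.442848
  2  |  dp/dt·Δt = -0.053792  |  p_2 = 0.389056
  3  |  dp/dt·Δt = -0.009360  |  p_3 = 0.379696
  4  |  dp/dt·Δt = -0.001629  |  p_4 = 0.378067
  5  |  dp/dt·Δt = -0.000283  |  p_5 = 0.377784

0.3778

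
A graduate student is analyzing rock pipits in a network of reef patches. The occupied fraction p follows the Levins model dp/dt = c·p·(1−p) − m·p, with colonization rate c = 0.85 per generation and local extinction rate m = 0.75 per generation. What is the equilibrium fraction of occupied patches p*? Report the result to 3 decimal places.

0.118

At equilibrium, colonization balances extinction: c·p*·(1−p*) = m·p*.
So p* = 1 − m/c = 1 − 0.75/0.85 = 1 − 0.8824 = 0.1176.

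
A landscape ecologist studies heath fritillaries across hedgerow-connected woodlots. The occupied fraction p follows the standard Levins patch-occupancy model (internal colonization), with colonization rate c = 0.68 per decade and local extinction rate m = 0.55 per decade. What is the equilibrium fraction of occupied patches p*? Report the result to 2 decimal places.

0.19

Setting dp/dt = 0 and dividing through by p* gives c·(1−p*) = m.
So p* = 1 − m/c = 1 − 0.55/0.68 = 1 − 0.8088 = 0.1912.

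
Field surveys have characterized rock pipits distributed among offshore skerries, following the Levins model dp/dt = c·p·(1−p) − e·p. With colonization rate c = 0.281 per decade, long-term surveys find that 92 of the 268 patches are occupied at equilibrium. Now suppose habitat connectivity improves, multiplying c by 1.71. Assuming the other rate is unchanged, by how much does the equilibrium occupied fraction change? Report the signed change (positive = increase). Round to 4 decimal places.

0.2727

Observed p* = 92/268 = 0.34328.
Balance c(1−p*) = e gives e = 0.281×(1 − 0.34328) = 0.18454.
New p* = 1 − e/c = 1 − 0.18454/0.48051 = 0.61595.
Δp* = 0.61595 − 0.34328 = +0.27267.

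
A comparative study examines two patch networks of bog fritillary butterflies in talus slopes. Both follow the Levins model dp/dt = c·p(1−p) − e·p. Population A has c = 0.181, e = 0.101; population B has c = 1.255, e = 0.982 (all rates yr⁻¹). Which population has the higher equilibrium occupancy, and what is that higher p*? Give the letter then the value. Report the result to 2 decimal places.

A: p*_A = 1 − 0.101/0.181 = 0.4420.
B: p*_B = 1 − 0.982/1.255 = 0.2175.
A is higher at 0.4420.

A, 0.44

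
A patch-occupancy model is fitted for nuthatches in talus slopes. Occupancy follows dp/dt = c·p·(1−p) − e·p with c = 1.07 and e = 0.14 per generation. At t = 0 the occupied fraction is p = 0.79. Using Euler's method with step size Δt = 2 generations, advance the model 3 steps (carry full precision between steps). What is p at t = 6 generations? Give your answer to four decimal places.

0.9090

Update rule: p ← p + [c·p·(1−p) − e·p]·Δt with Δt = 2.
  1  |  dp/dt·Δt = +0.133826  |  p_1 = 0.923826
  2  |  dp/dt·Δt = -0.108076  |  p_2 = 0.815750
  3  |  dp/dt·Δt = +0.093237  |  p_3 = 0.908986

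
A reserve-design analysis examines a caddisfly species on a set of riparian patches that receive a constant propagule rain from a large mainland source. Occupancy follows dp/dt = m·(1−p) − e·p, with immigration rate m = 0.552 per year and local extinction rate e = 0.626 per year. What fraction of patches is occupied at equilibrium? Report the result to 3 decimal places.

0.469

At equilibrium the propagule rain into empty patches balances local extinction: m(1−p*) = e·p*.
p* = m/(m+e) = 0.552/(0.552+0.626) = 0.552/1.1780 = 0.4686.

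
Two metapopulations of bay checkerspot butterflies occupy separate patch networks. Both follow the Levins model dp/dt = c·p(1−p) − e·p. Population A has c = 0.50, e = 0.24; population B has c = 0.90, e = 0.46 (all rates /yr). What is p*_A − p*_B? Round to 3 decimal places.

0.031

A: p*_A = 1 − 0.24/0.50 = 0.5200.
B: p*_B = 1 − 0.46/0.90 = 0.4889.
p*_A − p*_B = 0.5200 − 0.4889 = 0.0311.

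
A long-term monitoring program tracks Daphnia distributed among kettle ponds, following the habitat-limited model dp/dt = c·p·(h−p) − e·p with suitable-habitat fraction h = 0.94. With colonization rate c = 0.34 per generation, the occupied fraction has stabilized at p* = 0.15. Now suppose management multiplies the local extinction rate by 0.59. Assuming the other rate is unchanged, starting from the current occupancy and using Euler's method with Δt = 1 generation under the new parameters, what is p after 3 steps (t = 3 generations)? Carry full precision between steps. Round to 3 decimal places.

Balance c(h−p*) = e gives e = 0.34×(0.94 − 0.15000) = 0.26860.
Starting from p₀ = 0.15000; update p ← p + (dp/dt)·Δt with the new parameters.
p: 0.15000 → 0.16652  (Δp = +0.01652)
p: 0.16652 → 0.18392  (Δp = +0.01740)
p: 0.18392 → 0.20206  (Δp = +0.01813)

0.202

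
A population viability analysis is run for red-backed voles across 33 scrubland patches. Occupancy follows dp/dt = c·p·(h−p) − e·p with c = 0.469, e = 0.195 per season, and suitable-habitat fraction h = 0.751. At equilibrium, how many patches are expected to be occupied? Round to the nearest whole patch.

p* = h − e/c = 0.751 − 0.4158 = 0.3352.
Expected occupied patches = N × p* = 33 × 0.3352 = 11.06 ≈ 11.

11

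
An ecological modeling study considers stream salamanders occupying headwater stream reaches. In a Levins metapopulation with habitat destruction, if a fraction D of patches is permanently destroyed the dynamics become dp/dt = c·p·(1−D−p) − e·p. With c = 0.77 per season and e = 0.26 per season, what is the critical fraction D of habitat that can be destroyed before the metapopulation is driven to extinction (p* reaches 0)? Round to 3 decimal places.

The nontrivial equilibrium is p* = (1−D) − e/c; extinction occurs when this hits zero.
So D_crit = 1 − e/c = 1 − 0.26/0.77 = 1 − 0.3377 = 0.6623.
Note this equals the original equilibrium occupancy — the Levins extinction-debt result.

0.662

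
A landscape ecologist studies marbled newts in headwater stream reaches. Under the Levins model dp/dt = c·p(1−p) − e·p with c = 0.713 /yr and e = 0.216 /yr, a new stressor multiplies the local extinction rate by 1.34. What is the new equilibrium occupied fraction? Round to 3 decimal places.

0.594

Before: p* = 1 − 0.216/0.713 = 0.6971.
After the change, c = 0.713, e = 0.28944, so p* = 1 − 0.28944/0.713 = 0.5941.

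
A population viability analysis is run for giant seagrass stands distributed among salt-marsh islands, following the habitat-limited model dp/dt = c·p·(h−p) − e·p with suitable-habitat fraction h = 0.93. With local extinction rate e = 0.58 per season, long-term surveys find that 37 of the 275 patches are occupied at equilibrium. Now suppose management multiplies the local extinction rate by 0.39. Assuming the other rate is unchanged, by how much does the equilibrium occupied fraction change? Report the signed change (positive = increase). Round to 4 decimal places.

0.4852

Observed p* = 37/275 = 0.13455.
Balance c(h−p*) = e gives c = e/(0.93 − 0.13455) = 0.58/0.79545 = 0.72915.
New p* = 0.93 − e/c = 0.93 − 0.22620/0.72915 = 0.61978.
Δp* = 0.61978 − 0.13455 = +0.48523.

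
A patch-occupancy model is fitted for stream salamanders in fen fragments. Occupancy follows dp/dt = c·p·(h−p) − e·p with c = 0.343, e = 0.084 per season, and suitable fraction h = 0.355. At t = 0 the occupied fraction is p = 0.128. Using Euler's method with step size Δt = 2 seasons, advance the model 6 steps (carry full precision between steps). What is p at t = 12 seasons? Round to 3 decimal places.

Update rule: p ← p + [c·p·(h−p) − e·p]·Δt with Δt = 2.
step 1: Δp = -0.00157, p = 0.12643
step 2: Δp = -0.00142, p = 0.12501
step 3: Δp = -0.00128, p = 0.12373
step 4: Δp = -0.00116, p = 0.12258
step 5: Δp = -0.00105, p = 0.12153
step 6: Δp = -0.00095, p = 0.12058

0.121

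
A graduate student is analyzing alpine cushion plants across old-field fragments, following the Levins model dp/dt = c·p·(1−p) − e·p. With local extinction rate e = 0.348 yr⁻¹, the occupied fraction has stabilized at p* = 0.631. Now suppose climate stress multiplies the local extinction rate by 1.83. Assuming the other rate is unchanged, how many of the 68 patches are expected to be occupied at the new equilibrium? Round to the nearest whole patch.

22

Balance c(1−p*) = e gives c = e/(1 − 0.63100) = 0.348/0.36900 = 0.94309.
New p* = 1 − e/c = 1 − 0.63684/0.94309 = 0.32473.
Expected occupied = 68 × 0.32473 = 22.08 ≈ 22.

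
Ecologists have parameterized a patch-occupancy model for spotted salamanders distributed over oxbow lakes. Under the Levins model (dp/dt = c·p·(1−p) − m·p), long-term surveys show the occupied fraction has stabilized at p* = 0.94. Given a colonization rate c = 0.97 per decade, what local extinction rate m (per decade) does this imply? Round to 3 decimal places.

0.058

At equilibrium c(1−p*) = m.
m = 0.97 × (1 − 0.94) = 0.97 × 0.0600 = 0.0582.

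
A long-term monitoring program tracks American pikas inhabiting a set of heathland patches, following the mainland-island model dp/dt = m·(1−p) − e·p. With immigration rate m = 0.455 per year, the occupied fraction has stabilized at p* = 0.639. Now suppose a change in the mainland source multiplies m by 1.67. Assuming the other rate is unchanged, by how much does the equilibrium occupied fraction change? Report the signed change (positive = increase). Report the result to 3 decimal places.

0.108

Balance m(1−p*) = e·p* gives e = m(1−p*)/p* = 0.455×0.36100/0.63900 = 0.25705.
New p* = m/(m+e) = 0.75985/(0.75985+0.25705) = 0.74722.
Δp* = 0.74722 − 0.63900 = +0.10822.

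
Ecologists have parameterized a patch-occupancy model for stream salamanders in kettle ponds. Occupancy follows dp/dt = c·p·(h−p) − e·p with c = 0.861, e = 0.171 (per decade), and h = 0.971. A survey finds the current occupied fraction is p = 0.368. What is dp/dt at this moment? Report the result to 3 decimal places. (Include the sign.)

0.128

Colonization term: c·p·(h−p) = 0.861×0.368×0.6030 = 0.19106.
Extinction term: e·p = 0.06293.
dp/dt = 0.19106 − 0.06293 = 0.12813.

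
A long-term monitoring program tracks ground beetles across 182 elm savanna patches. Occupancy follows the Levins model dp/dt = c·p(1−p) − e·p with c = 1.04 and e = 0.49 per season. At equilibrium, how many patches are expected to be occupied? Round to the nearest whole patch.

p* = 1 − e/c = 1 − 0.49/1.04 = 0.5288.
Expected occupied patches = N × p* = 182 × 0.5288 = 96.25 ≈ 96.

96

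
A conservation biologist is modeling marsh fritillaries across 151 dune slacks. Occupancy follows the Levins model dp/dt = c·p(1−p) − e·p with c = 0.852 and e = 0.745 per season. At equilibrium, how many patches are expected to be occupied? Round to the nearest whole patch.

p* = 1 − e/c = 1 − 0.745/0.852 = 0.1256.
Expected occupied patches = N × p* = 151 × 0.1256 = 18.96 ≈ 19.

19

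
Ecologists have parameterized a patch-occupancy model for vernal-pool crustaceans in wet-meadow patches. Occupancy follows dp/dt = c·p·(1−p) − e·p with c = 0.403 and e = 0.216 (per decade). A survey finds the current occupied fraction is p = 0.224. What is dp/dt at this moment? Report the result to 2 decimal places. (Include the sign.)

Colonization term: c·p·(1−p) = 0.403×0.224×0.7760 = 0.07005.
Extinction term: e·p = 0.04838.
dp/dt = 0.07005 − 0.04838 = 0.02167.

0.02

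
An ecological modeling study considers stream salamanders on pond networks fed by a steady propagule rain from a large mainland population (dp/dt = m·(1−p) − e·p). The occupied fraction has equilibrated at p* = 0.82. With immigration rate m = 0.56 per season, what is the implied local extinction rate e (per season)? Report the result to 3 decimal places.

At equilibrium m(1−p*) = e·p*, so e = m(1−p*)/p*.
e = 0.56 × 0.1800 / 0.82 = 0.1229.

0.123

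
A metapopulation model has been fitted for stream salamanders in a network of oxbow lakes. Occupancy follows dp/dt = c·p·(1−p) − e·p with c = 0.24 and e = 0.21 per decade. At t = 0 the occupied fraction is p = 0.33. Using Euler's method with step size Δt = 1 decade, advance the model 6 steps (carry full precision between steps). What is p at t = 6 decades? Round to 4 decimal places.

Update rule: p ← p + [c·p·(1−p) − e·p]·Δt with Δt = 1.
p: 0.33000 → 0.31376  (Δp = -0.01624)
p: 0.31376 → 0.29955  (Δp = -0.01421)
p: 0.29955 → 0.28700  (Δp = -0.01255)
p: 0.28700 → 0.27584  (Δp = -0.01116)
p: 0.27584 → 0.26586  (Δp = -0.00999)
p: 0.26586 → 0.25687  (Δp = -0.00899)

0.2569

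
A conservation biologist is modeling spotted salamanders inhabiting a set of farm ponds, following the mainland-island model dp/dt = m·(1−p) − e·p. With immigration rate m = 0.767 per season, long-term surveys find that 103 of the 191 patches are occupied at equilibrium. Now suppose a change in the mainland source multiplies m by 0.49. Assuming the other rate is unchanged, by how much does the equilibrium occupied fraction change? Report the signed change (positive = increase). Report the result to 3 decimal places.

Observed p* = 103/191 = 0.53927.
Balance m(1−p*) = e·p* gives e = m(1−p*)/p* = 0.767×0.46073/0.53927 = 0.65529.
New p* = m/(m+e) = 0.37583/(0.37583+0.65529) = 0.36449.
Δp* = 0.36449 − 0.53927 = -0.17478.

-0.175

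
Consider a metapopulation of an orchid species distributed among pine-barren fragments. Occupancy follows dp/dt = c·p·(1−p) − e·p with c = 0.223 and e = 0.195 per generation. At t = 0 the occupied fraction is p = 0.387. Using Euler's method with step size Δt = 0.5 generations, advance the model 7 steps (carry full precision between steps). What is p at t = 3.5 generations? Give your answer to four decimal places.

Update rule: p ← p + [c·p·(1−p) − e·p]·Δt with Δt = 0.5.
t = 0.5: p = 0.38700 + (-0.01128) = 0.37572
t = 1: p = 0.37572 + (-0.01048) = 0.36524
t = 1.5: p = 0.36524 + (-0.00976) = 0.35548
t = 2: p = 0.35548 + (-0.00911) = 0.34637
t = 2.5: p = 0.34637 + (-0.00853) = 0.33784
t = 3: p = 0.33784 + (-0.00800) = 0.32984
t = 3.5: p = 0.32984 + (-0.00751) = 0.32233

0.3223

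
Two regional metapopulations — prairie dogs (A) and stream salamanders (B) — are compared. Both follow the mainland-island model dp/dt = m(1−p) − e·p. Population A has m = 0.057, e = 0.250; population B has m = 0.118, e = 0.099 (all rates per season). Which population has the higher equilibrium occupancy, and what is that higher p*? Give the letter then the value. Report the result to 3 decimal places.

B, 0.544

A: p*_A = m/(m+e) = 0.057/0.3070 = 0.1857.
B: p*_B = 0.118/0.2170 = 0.5438.
B is higher at 0.5438.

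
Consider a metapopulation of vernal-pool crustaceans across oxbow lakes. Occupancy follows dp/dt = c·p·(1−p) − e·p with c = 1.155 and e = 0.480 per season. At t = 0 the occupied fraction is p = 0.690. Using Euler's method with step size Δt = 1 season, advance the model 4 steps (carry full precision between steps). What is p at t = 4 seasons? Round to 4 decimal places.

0.5851

Update rule: p ← p + [c·p·(1−p) − e·p]·Δt with Δt = 1.
  1  |  dp/dt·Δt = -0.084145  |  p_1 = 0.605854
  2  |  dp/dt·Δt = -0.015002  |  p_2 = 0.590852
  3  |  dp/dt·Δt = -0.004393  |  p_3 = 0.586460
  4  |  dp/dt·Δt = -0.001385  |  p_4 = 0.585075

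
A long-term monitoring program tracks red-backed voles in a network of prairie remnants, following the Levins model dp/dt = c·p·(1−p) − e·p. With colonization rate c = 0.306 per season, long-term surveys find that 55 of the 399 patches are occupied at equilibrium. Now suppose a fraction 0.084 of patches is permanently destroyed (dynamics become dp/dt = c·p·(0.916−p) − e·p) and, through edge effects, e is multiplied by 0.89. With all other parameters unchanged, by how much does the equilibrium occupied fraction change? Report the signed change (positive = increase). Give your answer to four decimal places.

Observed p* = 55/399 = 0.13784.
Balance c(1−p*) = e gives e = 0.306×(1 − 0.13784) = 0.26382.
New p* = 0.916 − e/c = 0.916 − 0.23480/0.30600 = 0.14868.
Δp* = 0.14868 − 0.13784 = +0.01084.

0.0108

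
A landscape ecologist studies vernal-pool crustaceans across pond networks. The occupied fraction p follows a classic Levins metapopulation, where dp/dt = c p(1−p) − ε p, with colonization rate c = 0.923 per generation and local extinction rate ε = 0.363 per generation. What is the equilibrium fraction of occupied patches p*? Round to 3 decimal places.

0.607

At equilibrium, colonization balances extinction: c·p*·(1−p*) = ε·p*.
So p* = 1 − ε/c = 1 − 0.363/0.923 = 1 − 0.3933 = 0.6067.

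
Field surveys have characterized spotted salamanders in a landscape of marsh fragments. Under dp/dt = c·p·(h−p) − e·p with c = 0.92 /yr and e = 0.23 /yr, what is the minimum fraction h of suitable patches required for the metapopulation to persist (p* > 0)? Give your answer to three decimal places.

0.250

p* = h − e/c is positive only when h > e/c.
h_min = e/c = 0.23/0.92 = 0.2500.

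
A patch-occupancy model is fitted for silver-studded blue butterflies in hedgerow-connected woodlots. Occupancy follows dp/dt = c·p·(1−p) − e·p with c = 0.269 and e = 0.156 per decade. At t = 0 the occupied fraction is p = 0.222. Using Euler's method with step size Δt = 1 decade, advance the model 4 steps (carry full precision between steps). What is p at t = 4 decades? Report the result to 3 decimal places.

Update rule: p ← p + [c·p·(1−p) − e·p]·Δt with Δt = 1.
t = 1: p = 0.22200 + (+0.01183) = 0.23383
t = 2: p = 0.23383 + (+0.01171) = 0.24554
t = 3: p = 0.24554 + (+0.01153) = 0.25707
t = 4: p = 0.25707 + (+0.01127) = 0.26834

0.268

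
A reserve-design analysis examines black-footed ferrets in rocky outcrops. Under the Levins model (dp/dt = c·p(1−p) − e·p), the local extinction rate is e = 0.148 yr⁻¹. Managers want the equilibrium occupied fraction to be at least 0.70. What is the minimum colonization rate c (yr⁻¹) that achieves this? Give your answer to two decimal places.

p* = 1 − e/c ≥ 0.70 requires e/c ≤ 0.3000, i.e. c ≥ e/0.3000.
c_min = 0.148/0.3000 = 0.4933.

0.49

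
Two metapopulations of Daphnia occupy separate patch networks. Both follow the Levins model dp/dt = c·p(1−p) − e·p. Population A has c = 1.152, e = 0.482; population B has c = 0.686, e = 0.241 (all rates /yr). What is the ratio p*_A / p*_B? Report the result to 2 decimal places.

A: p*_A = 1 − 0.482/1.152 = 0.5816.
B: p*_B = 1 − 0.241/0.686 = 0.6487.
p*_A / p*_B = 0.5816/0.6487 = 0.8966.

0.90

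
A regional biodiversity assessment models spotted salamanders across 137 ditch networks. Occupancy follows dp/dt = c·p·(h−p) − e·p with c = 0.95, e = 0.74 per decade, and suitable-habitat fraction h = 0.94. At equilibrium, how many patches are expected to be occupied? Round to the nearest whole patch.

22

p* = h − e/c = 0.94 − 0.7789 = 0.1611.
Expected occupied patches = N × p* = 137 × 0.1611 = 22.06 ≈ 22.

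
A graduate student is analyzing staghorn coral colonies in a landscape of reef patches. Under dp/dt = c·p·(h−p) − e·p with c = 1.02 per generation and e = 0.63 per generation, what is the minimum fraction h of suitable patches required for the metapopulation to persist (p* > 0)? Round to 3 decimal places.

p* = h − e/c is positive only when h > e/c.
h_min = e/c = 0.63/1.02 = 0.6176.

0.618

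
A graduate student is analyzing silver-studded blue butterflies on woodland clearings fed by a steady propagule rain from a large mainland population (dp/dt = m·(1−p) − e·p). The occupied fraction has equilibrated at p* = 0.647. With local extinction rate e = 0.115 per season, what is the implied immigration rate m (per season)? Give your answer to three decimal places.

At equilibrium m(1−p*) = e·p*, so m = e·p*/(1−p*).
m = 0.115 × 0.647 / 0.3530 = 0.0744/0.3530 = 0.2108.

0.211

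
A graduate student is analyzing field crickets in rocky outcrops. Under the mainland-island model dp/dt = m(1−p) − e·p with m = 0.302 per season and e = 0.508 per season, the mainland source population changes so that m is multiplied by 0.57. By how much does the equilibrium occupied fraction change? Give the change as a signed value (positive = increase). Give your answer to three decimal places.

-0.120

Before: p* = 0.302/(0.302+0.508) = 0.3728.
After: m = 0.17214, e = 0.508; p* = 0.17214/0.6801 = 0.2531.
Δp* = 0.2531 − 0.3728 = -0.1197.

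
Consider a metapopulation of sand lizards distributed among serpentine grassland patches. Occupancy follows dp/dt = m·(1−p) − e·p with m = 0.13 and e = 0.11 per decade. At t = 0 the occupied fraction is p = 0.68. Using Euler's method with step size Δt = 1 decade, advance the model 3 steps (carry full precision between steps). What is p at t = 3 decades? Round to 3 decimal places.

Update rule: p ← p + [m·(1−p) − e·p]·Δt with Δt = 1.
t = 1: p = 0.68000 + (-0.03320) = 0.64680
t = 2: p = 0.64680 + (-0.02523) = 0.62157
t = 3: p = 0.62157 + (-0.01918) = 0.60239

0.602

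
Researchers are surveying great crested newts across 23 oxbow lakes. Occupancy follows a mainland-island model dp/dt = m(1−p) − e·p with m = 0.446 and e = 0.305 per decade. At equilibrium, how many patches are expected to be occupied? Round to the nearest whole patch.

14

p* = m/(m+e) = 0.446/0.7510 = 0.5939.
Expected occupied patches = N × p* = 23 × 0.5939 = 13.66 ≈ 14.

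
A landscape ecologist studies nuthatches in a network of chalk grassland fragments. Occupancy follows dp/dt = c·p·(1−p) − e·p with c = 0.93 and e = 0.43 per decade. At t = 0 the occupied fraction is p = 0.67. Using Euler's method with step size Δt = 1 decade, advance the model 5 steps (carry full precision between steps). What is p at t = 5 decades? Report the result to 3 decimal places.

Update rule: p ← p + [c·p·(1−p) − e·p]·Δt with Δt = 1.
  1  |  dp/dt·Δt = -0.082477  |  p_1 = 0.587523
  2  |  dp/dt·Δt = -0.027259  |  p_2 = 0.560264
  3  |  dp/dt·Δt = -0.011791  |  p_3 = 0.548473
  4  |  dp/dt·Δt = -0.005529  |  p_4 = 0.542944
  5  |  dp/dt·Δt = -0.002681  |  p_5 = 0.540263

0.540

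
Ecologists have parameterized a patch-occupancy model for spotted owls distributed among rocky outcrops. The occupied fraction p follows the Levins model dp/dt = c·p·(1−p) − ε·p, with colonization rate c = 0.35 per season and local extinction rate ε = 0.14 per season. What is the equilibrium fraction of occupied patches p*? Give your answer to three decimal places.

At equilibrium, colonization balances extinction: c·p*·(1−p*) = ε·p*.
So p* = 1 − ε/c = 1 − 0.14/0.35 = 1 − 0.4000 = 0.6000.

0.600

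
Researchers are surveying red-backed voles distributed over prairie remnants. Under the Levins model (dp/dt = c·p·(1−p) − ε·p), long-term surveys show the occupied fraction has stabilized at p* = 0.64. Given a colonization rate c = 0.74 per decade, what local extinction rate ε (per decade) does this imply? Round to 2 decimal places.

At equilibrium c(1−p*) = ε.
ε = 0.74 × (1 − 0.64) = 0.74 × 0.3600 = 0.2664.

0.27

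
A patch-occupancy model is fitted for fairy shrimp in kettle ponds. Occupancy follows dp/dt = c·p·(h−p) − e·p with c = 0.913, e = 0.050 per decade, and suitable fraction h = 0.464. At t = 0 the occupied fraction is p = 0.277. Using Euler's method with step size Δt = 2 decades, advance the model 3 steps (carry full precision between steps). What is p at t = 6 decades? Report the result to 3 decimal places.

Update rule: p ← p + [c·p·(h−p) − e·p]·Δt with Δt = 2.
  1  |  dp/dt·Δt = +0.066885  |  p_1 = 0.343885
  2  |  dp/dt·Δt = +0.041036  |  p_2 = 0.384921
  3  |  dp/dt·Δt = +0.017090  |  p_3 = 0.402011

0.402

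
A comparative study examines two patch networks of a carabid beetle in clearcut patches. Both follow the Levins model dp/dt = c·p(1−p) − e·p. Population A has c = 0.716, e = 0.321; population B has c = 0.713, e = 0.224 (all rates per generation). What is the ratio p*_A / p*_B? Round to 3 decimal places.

A: p*_A = 1 − 0.321/0.716 = 0.5517.
B: p*_B = 1 − 0.224/0.713 = 0.6858.
p*_A / p*_B = 0.5517/0.6858 = 0.8044.

0.804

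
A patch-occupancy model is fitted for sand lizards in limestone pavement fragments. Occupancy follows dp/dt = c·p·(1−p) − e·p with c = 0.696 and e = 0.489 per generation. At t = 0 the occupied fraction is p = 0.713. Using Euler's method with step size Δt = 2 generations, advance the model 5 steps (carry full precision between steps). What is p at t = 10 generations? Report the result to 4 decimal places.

Update rule: p ← p + [c·p·(1−p) − e·p]·Δt with Δt = 2.
t = 2: p = 0.71300 + (-0.41247) = 0.30053
t = 4: p = 0.30053 + (-0.00130) = 0.29923
t = 6: p = 0.29923 + (-0.00076) = 0.29847
t = 8: p = 0.29847 + (-0.00044) = 0.29803
t = 10: p = 0.29803 + (-0.00026) = 0.29778

0.2978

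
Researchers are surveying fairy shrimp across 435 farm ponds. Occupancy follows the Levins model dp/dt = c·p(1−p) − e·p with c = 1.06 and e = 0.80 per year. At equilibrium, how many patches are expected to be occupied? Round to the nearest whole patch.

p* = 1 − e/c = 1 − 0.80/1.06 = 0.2453.
Expected occupied patches = N × p* = 435 × 0.2453 = 106.70 ≈ 107.

107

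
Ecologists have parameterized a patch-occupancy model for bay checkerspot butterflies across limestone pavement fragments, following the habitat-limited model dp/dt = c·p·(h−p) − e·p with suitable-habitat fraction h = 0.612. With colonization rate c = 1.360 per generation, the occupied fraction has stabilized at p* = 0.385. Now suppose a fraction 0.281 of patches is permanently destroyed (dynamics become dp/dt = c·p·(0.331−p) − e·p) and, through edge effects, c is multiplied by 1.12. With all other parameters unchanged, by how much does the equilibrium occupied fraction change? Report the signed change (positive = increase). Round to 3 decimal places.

-0.257

Balance c(h−p*) = e gives e = 1.360×(0.612 − 0.38500) = 0.30872.
New p* = 0.331 − e/c = 0.331 − 0.30872/1.52320 = 0.12832.
Δp* = 0.12832 − 0.38500 = -0.25668.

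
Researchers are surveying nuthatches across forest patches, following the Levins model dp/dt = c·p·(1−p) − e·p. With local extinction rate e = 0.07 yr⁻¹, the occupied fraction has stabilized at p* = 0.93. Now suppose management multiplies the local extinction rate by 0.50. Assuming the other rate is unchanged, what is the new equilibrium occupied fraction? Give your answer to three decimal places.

0.965

Balance c(1−p*) = e gives c = e/(1 − 0.93000) = 0.07/0.07000 = 1.00000.
New p* = 1 − e/c = 1 − 0.03500/1.00000 = 0.96500.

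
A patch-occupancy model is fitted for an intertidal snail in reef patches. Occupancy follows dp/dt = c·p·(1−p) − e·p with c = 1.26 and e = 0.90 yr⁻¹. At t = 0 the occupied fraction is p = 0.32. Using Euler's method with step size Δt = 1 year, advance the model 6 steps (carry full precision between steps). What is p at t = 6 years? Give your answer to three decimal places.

0.288

Update rule: p ← p + [c·p·(1−p) − e·p]·Δt with Δt = 1.
p: 0.32000 → 0.30618  (Δp = -0.01382)
p: 0.30618 → 0.29828  (Δp = -0.00789)
p: 0.29828 → 0.29356  (Δp = -0.00472)
p: 0.29356 → 0.29066  (Δp = -0.00290)
p: 0.29066 → 0.28885  (Δp = -0.00181)
p: 0.28885 → 0.28771  (Δp = -0.00114)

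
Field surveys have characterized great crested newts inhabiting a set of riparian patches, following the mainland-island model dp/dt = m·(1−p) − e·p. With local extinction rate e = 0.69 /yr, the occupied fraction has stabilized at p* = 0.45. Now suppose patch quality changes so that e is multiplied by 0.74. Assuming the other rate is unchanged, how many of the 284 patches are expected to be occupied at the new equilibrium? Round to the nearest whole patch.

Balance m(1−p*) = e·p* gives m = e·p*/(1−p*) = 0.69×0.45000/0.55000 = 0.56455.
New p* = m/(m+e) = 0.56455/(0.56455+0.51060) = 0.52509.
Expected occupied = 284 × 0.52509 = 149.13 ≈ 149.

149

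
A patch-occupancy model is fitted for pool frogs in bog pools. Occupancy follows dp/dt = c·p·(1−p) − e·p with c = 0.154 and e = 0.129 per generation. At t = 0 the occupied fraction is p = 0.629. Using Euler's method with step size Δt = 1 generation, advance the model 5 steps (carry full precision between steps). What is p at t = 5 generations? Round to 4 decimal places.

Update rule: p ← p + [c·p·(1−p) − e·p]·Δt with Δt = 1.
p: 0.62900 → 0.58380  (Δp = -0.04520)
p: 0.58380 → 0.54591  (Δp = -0.03789)
p: 0.54591 → 0.51366  (Δp = -0.03225)
p: 0.51366 → 0.48587  (Δp = -0.02779)
p: 0.48587 → 0.46166  (Δp = -0.02421)

0.4617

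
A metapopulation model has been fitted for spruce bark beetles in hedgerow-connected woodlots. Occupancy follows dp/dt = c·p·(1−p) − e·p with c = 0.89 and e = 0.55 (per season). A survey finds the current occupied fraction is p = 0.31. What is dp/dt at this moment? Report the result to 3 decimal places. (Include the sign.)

0.020

Colonization term: c·p·(1−p) = 0.89×0.31×0.6900 = 0.19037.
Extinction term: e·p = 0.17050.
dp/dt = 0.19037 − 0.17050 = 0.01987.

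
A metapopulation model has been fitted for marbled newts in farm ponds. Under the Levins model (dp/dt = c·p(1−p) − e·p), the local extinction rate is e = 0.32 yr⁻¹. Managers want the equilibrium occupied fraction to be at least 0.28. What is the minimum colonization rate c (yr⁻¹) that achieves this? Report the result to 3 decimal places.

0.444

p* = 1 − e/c ≥ 0.28 requires e/c ≤ 0.7200, i.e. c ≥ e/0.7200.
c_min = 0.32/0.7200 = 0.4444.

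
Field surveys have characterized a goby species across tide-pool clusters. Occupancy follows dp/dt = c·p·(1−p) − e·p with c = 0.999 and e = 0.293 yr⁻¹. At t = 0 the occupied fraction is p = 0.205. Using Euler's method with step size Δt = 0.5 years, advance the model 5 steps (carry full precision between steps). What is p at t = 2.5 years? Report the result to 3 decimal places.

0.497

Update rule: p ← p + [c·p·(1−p) − e·p]·Δt with Δt = 0.5.
p: 0.20500 → 0.25637  (Δp = +0.05137)
p: 0.25637 → 0.31404  (Δp = +0.05767)
p: 0.31404 → 0.37564  (Δp = +0.06159)
p: 0.37564 → 0.43776  (Δp = +0.06212)
p: 0.43776 → 0.49656  (Δp = +0.05881)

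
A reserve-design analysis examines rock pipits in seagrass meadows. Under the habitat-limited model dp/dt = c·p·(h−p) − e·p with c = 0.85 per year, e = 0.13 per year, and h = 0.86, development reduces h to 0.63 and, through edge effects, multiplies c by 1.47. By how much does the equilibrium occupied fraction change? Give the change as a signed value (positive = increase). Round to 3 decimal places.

-0.181

Before: p* = h − e/c = 0.86 − 0.13/0.85 = 0.86 − 0.1529 = 0.7071.
After: c = 1.2495, e = 0.13, h = 0.63; p* = 0.63 − 0.13/1.2495 = 0.5260.
Δp* = 0.5260 − 0.7071 = -0.1811.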